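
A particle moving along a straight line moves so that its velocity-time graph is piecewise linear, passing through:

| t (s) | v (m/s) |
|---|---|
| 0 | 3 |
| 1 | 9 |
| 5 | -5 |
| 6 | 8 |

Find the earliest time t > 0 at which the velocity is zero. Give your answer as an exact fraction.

t = 25/7 s

v changes sign on 1–5 s (from 9 to -5); the graph is linear there, so v = 0 at t = 1 + (-9)·(5 − 1)/(-5 − 9) = 25/7 s.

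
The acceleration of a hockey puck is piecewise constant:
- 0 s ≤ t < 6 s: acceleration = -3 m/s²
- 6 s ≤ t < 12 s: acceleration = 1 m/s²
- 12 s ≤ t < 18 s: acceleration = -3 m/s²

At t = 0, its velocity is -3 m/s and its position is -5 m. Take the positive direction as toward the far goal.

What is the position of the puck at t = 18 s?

-329 m

On each constant-a segment, Δv = aΔt and Δx = v₀Δt + ½aΔt²; chain segment to segment.
0–6 s: v starts -3 m/s; Δx = -3·6 + ½·-3·6² = -72 m; v ends -21 m/s.
6–12 s: v starts -21 m/s; Δx = -21·6 + ½·1·6² = -108 m; v ends -15 m/s.
12–18 s: v starts -15 m/s; Δx = -15·6 + ½·-3·6² = -144 m; v ends -33 m/s.
x(18) = -5 + Σ Δx = -329 m.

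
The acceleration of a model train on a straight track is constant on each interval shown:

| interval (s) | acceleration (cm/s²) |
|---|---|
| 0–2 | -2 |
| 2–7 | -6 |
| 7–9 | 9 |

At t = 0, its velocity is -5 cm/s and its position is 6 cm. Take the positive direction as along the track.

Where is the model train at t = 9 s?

On each constant-a segment, Δv = aΔt and Δx = v₀Δt + ½aΔt²; chain segment to segment.
0–2 s: v starts -5 cm/s; Δx = -5·2 + ½·-2·2² = -14 cm; v ends -9 cm/s.
2–7 s: v starts -9 cm/s; Δx = -9·5 + ½·-6·5² = -120 cm; v ends -39 cm/s.
7–9 s: v starts -39 cm/s; Δx = -39·2 + ½·9·2² = -60 cm; v ends -21 cm/s.
x(9) = 6 + Σ Δx = -188 cm.

-188 cm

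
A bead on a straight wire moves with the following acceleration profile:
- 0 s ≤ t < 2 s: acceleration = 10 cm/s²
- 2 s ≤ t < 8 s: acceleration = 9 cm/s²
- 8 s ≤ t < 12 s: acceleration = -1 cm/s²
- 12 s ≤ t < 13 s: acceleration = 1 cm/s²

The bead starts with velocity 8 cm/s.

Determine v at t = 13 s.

Δv equals the area under the a-t graph; then v = v₀ + Δv.
0–2 s: 10 × 2 = 20 cm/s
2–8 s: 9 × 6 = 54 cm/s
8–12 s: -1 × 4 = -4 cm/s
12–13 s: 1 × 1 = 1 cm/s
Δv = 71 cm/s, so v(13) = 8 + (71) = 79 cm/s.

79 cm/s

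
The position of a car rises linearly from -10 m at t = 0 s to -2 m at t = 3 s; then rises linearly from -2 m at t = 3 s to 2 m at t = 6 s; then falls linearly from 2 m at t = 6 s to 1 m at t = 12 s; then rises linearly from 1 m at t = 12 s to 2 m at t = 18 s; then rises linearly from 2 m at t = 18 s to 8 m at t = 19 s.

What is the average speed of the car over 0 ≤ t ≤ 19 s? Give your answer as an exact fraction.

20/19 m/s

Average speed = (total path length)/(elapsed time); on a piecewise-linear x-t graph the path length is Σ|Δx|.
0–3 s: |Δx| = |-2 − -10| = 8 m
3–6 s: |Δx| = |2 − -2| = 4 m
6–12 s: |Δx| = |1 − 2| = 1 m
12–18 s: |Δx| = |2 − 1| = 1 m
18–19 s: |Δx| = |8 − 2| = 6 m
Total path = 20 m; average speed = 20/19 = 20/19 m/s.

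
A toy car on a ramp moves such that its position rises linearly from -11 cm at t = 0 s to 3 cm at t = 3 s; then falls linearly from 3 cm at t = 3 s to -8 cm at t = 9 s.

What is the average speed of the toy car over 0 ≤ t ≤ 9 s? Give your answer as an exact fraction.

25/9 cm/s

Average speed = (total path length)/(elapsed time); on a piecewise-linear x-t graph the path length is Σ|Δx|.
0–3 s: |Δx| = |3 − -11| = 14 cm
3–9 s: |Δx| = |-8 − 3| = 11 cm
Total path = 25 cm; average speed = 25/9 = 25/9 cm/s.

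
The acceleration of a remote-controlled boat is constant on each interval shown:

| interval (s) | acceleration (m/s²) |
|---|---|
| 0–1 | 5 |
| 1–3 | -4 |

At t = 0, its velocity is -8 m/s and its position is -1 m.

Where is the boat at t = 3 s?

-20.5 m

On each constant-a segment, Δv = aΔt and Δx = v₀Δt + ½aΔt²; chain segment to segment.
0–1 s: v starts -8 m/s; Δx = -8·1 + ½·5·1² = -5.5 m; v ends -3 m/s.
1–3 s: v starts -3 m/s; Δx = -3·2 + ½·-4·2² = -14 m; v ends -11 m/s.
x(3) = -1 + Σ Δx = -20.5 m.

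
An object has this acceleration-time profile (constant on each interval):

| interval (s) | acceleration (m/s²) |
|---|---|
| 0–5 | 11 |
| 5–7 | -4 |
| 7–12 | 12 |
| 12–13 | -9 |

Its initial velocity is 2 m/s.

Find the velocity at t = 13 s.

100 m/s

Δv equals the area under the a-t graph; then v = v₀ + Δv.
0–5 s: 11 × 5 = 55 m/s
5–7 s: -4 × 2 = -8 m/s
7–12 s: 12 × 5 = 60 m/s
12–13 s: -9 × 1 = -9 m/s
Δv = 98 m/s, so v(13) = 2 + (98) = 100 m/s.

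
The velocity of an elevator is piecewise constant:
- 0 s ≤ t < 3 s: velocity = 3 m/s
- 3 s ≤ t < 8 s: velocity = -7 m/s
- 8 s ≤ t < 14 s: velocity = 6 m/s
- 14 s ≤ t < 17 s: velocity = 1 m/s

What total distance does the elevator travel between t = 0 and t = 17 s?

Total distance travelled is ∫|v| dt — sum the magnitudes of each area piece.
0–3 s: |3| × 3 = 9 m
3–8 s: |-7| × 5 = 35 m
8–14 s: |6| × 6 = 36 m
14–17 s: |1| × 3 = 3 m
Total distance = 83 m

83 m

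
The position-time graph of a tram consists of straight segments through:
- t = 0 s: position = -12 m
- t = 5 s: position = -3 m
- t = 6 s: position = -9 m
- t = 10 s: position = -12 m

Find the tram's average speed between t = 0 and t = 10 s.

1.8 m/s

Average speed = (total path length)/(elapsed time); on a piecewise-linear x-t graph the path length is Σ|Δx|.
0–5 s: |Δx| = |-3 − -12| = 9 m
5–6 s: |Δx| = |-9 − -3| = 6 m
6–10 s: |Δx| = |-12 − -9| = 3 m
Total path = 18 m; average speed = 18/10 = 1.8 m/s.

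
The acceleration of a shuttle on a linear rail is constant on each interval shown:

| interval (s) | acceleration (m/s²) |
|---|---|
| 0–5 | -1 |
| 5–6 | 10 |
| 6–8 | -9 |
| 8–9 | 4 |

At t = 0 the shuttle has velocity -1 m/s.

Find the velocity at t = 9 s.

-10 m/s

Δv equals the area under the a-t graph; then v = v₀ + Δv.
0–5 s: -1 × 5 = -5 m/s
5–6 s: 10 × 1 = 10 m/s
6–8 s: -9 × 2 = -18 m/s
8–9 s: 4 × 1 = 4 m/s
Δv = -9 m/s, so v(9) = -1 + (-9) = -10 m/s.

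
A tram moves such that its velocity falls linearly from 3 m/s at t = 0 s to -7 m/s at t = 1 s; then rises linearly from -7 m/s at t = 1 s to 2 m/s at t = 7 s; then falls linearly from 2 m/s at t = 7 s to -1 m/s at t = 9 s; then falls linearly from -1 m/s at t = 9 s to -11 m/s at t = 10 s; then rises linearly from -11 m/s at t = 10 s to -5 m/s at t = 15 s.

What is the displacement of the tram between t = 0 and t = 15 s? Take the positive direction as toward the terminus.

-62 m

Net displacement equals the area under the velocity-time graph (areas below the axis count negative).
0–1 s: ½(3 + -7)(1) = -2 m
1–7 s: ½(-7 + 2)(6) = -15 m
7–9 s: ½(2 + -1)(2) = 1 m
9–10 s: ½(-1 + -11)(1) = -6 m
10–15 s: ½(-11 + -5)(5) = -40 m
Net displacement = -62 m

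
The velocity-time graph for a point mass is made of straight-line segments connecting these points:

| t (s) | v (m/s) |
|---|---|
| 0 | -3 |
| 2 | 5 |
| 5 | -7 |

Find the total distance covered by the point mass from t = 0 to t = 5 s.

13.5 m

Distance (not displacement) is the total path length: add the absolute areas under v-t.
0–2 s: v = 0 at t = 0.75 s; triangle areas 1.125 + 3.125 = 4.25 m
2–5 s: v = 0 at t = 3.25 s; triangle areas 3.125 + 6.125 = 9.25 m
Total distance = 13.5 m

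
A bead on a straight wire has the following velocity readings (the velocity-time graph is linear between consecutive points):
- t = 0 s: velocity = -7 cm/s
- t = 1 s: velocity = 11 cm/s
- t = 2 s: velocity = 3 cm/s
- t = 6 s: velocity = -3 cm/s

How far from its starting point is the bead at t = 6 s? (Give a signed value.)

Displacement is the signed area under the v-t curve.
0–1 s: ½(-7 + 11)(1) = 2 cm
1–2 s: ½(11 + 3)(1) = 7 cm
2–6 s: ½(3 + -3)(4) = 0 cm
Net displacement = 9 cm

9 cm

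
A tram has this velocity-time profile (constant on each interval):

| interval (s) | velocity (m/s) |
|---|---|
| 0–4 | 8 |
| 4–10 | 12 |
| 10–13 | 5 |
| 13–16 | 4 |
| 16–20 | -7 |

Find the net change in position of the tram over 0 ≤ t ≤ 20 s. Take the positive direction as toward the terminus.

103 m

Net displacement equals the area under the velocity-time graph (areas below the axis count negative).
0–4 s: 8 × 4 = 32 m
4–10 s: 12 × 6 = 72 m
10–13 s: 5 × 3 = 15 m
13–16 s: 4 × 3 = 12 m
16–20 s: -7 × 4 = -28 m
Net displacement = 103 m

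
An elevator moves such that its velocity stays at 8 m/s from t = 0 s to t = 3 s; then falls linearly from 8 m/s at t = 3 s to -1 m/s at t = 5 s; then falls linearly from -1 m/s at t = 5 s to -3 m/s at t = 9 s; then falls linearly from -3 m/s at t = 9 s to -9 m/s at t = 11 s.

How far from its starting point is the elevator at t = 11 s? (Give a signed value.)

11 m

Displacement is the signed area under the v-t curve.
0–3 s: 8 × 3 = 24 m
3–5 s: ½(8 + -1)(2) = 7 m
5–9 s: ½(-1 + -3)(4) = -8 m
9–11 s: ½(-3 + -9)(2) = -12 m
Net displacement = 11 m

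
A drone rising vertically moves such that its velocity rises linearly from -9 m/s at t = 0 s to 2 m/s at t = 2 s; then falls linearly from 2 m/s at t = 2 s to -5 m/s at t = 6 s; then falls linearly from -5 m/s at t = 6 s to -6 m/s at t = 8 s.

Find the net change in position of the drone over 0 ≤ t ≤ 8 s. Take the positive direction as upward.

-24 m

Displacement is the signed area under the v-t curve.
0–2 s: ½(-9 + 2)(2) = -7 m
2–6 s: ½(2 + -5)(4) = -6 m
6–8 s: ½(-5 + -6)(2) = -11 m
Net displacement = -24 m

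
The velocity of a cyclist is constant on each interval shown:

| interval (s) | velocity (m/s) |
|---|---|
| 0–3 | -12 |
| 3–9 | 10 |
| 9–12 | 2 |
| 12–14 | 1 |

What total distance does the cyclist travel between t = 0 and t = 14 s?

Distance (not displacement) is the total path length: add the absolute areas under v-t.
0–3 s: |-12| × 3 = 36 m
3–9 s: |10| × 6 = 60 m
9–12 s: |2| × 3 = 6 m
12–14 s: |1| × 2 = 2 m
Total distance = 104 m

104 m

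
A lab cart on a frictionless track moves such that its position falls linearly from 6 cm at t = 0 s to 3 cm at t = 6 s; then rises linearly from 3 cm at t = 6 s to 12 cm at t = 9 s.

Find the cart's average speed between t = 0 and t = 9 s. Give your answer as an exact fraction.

4/3 cm/s

Average speed = (total path length)/(elapsed time); on a piecewise-linear x-t graph the path length is Σ|Δx|.
0–6 s: |Δx| = |3 − 6| = 3 cm
6–9 s: |Δx| = |12 − 3| = 9 cm
Total path = 12 cm; average speed = 12/9 = 4/3 cm/s.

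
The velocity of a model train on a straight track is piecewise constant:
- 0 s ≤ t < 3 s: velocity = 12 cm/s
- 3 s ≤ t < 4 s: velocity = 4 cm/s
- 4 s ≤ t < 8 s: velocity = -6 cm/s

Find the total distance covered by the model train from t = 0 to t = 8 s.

Distance (not displacement) is the total path length: add the absolute areas under v-t.
0–3 s: |12| × 3 = 36 cm
3–4 s: |4| × 1 = 4 cm
4–8 s: |-6| × 4 = 24 cm
Total distance = 64 cm

64 cm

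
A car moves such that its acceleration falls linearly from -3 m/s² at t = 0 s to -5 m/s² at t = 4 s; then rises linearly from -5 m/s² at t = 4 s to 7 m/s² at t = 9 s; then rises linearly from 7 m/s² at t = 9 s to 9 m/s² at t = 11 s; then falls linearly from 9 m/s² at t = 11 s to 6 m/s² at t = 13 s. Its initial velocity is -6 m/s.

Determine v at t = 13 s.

14 m/s

Δv equals the area under the a-t graph; then v = v₀ + Δv.
0–4 s: ½(-3 + -5)(4) = -16 m/s
4–9 s: ½(-5 + 7)(5) = 5 m/s
9–11 s: ½(7 + 9)(2) = 16 m/s
11–13 s: ½(9 + 6)(2) = 15 m/s
Δv = 20 m/s, so v(13) = -6 + (20) = 14 m/s.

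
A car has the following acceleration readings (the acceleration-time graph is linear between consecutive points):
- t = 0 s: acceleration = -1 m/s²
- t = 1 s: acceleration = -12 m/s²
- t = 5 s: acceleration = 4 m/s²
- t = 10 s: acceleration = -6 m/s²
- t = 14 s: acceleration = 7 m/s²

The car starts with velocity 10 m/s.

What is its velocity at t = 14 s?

Δv equals the area under the a-t graph; then v = v₀ + Δv.
0–1 s: ½(-1 + -12)(1) = -6.5 m/s
1–5 s: ½(-12 + 4)(4) = -16 m/s
5–10 s: ½(4 + -6)(5) = -5 m/s
10–14 s: ½(-6 + 7)(4) = 2 m/s
Δv = -25.5 m/s, so v(14) = 10 + (-25.5) = -15.5 m/s.

-15.5 m/s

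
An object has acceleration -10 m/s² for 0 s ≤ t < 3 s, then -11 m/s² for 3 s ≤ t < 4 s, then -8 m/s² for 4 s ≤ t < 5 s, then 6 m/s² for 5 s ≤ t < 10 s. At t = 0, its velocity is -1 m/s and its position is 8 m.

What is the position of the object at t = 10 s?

-297.5 m

On each constant-a segment, Δv = aΔt and Δx = v₀Δt + ½aΔt²; chain segment to segment.
0–3 s: v starts -1 m/s; Δx = -1·3 + ½·-10·3² = -48 m; v ends -31 m/s.
3–4 s: v starts -31 m/s; Δx = -31·1 + ½·-11·1² = -36.5 m; v ends -42 m/s.
4–5 s: v starts -42 m/s; Δx = -42·1 + ½·-8·1² = -46 m; v ends -50 m/s.
5–10 s: v starts -50 m/s; Δx = -50·5 + ½·6·5² = -175 m; v ends -20 m/s.
x(10) = 8 + Σ Δx = -297.5 m.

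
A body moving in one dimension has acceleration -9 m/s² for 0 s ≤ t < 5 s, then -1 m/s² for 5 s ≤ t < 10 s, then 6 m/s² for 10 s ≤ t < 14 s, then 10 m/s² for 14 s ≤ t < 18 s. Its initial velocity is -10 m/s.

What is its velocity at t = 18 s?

Δv equals the area under the a-t graph; then v = v₀ + Δv.
0–5 s: -9 × 5 = -45 m/s
5–10 s: -1 × 5 = -5 m/s
10–14 s: 6 × 4 = 24 m/s
14–18 s: 10 × 4 = 40 m/s
Δv = 14 m/s, so v(18) = -10 + (14) = 4 m/s.

4 m/s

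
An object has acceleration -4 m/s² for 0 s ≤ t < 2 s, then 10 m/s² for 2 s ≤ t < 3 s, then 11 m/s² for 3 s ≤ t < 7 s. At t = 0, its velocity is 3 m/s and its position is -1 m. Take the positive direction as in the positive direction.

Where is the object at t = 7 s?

On each constant-a segment, Δv = aΔt and Δx = v₀Δt + ½aΔt²; chain segment to segment.
0–2 s: v starts 3 m/s; Δx = 3·2 + ½·-4·2² = -2 m; v ends -5 m/s.
2–3 s: v starts -5 m/s; Δx = -5·1 + ½·10·1² = 0 m; v ends 5 m/s.
3–7 s: v starts 5 m/s; Δx = 5·4 + ½·11·4² = 108 m; v ends 49 m/s.
x(7) = -1 + Σ Δx = 105 m.

105 m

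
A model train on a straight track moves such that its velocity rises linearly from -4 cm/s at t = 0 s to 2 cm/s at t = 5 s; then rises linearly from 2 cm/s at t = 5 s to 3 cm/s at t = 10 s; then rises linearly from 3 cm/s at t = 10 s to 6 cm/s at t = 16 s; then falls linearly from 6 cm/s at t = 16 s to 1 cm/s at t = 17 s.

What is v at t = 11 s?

3.5 cm/s

On 10–16 s the graph is linear from 3 to 6 cm/s: v(11) = 3 + (6 − 3)·(11 − 10)/(16 − 10) = 3.5 cm/s.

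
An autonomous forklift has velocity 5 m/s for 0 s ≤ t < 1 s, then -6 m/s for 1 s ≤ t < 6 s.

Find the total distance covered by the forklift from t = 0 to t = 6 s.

35 m

Total distance travelled is ∫|v| dt — sum the magnitudes of each area piece.
0–1 s: |5| × 1 = 5 m
1–6 s: |-6| × 5 = 30 m
Total distance = 35 m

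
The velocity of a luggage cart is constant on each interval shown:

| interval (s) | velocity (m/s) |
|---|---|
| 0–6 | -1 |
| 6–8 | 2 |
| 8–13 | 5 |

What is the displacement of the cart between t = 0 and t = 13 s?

Displacement is the signed area under the v-t curve.
0–6 s: -1 × 6 = -6 m
6–8 s: 2 × 2 = 4 m
8–13 s: 5 × 5 = 25 m
Net displacement = 23 m

23 m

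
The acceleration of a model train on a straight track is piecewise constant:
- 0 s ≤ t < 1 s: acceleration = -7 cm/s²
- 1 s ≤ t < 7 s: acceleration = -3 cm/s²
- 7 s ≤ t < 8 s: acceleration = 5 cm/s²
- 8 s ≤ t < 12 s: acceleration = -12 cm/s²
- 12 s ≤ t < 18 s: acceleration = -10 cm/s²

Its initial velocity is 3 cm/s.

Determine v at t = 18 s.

-125 cm/s

Δv equals the area under the a-t graph; then v = v₀ + Δv.
0–1 s: -7 × 1 = -7 cm/s
1–7 s: -3 × 6 = -18 cm/s
7–8 s: 5 × 1 = 5 cm/s
8–12 s: -12 × 4 = -48 cm/s
12–18 s: -10 × 6 = -60 cm/s
Δv = -128 cm/s, so v(18) = 3 + (-128) = -125 cm/s.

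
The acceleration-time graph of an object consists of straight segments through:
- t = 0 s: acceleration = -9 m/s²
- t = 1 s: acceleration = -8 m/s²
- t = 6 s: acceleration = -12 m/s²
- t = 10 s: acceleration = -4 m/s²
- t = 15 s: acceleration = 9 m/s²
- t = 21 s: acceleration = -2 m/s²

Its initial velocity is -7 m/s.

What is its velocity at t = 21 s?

-64 m/s

Δv equals the area under the a-t graph; then v = v₀ + Δv.
0–1 s: ½(-9 + -8)(1) = -8.5 m/s
1–6 s: ½(-8 + -12)(5) = -50 m/s
6–10 s: ½(-12 + -4)(4) = -32 m/s
10–15 s: ½(-4 + 9)(5) = 12.5 m/s
15–21 s: ½(9 + -2)(6) = 21 m/s
Δv = -57 m/s, so v(21) = -7 + (-57) = -64 m/s.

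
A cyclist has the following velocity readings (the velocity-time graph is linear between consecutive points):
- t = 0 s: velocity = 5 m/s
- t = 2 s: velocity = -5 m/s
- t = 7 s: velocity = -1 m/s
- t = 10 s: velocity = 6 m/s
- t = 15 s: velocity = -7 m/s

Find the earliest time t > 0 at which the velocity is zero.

v changes sign on 0–2 s (from 5 to -5); the graph is linear there, so v = 0 at t = 0 + (-5)·(2 − 0)/(-5 − 5) = 1 s.

t = 1 s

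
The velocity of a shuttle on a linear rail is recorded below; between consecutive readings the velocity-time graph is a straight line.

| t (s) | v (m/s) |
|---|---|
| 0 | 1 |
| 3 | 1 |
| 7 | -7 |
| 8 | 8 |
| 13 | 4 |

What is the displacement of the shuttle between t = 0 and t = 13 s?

Displacement is the signed area under the v-t curve.
0–3 s: 1 × 3 = 3 m
3–7 s: ½(1 + -7)(4) = -12 m
7–8 s: ½(-7 + 8)(1) = 0.5 m
8–13 s: ½(8 + 4)(5) = 30 m
Net displacement = 21.5 m

21.5 m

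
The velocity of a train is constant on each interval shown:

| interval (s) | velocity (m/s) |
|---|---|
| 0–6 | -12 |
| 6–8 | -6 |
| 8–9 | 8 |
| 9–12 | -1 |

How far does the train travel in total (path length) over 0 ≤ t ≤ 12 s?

Distance (not displacement) is the total path length: add the absolute areas under v-t.
0–6 s: |-12| × 6 = 72 m
6–8 s: |-6| × 2 = 12 m
8–9 s: |8| × 1 = 8 m
9–12 s: |-1| × 3 = 3 m
Total distance = 95 m

95 m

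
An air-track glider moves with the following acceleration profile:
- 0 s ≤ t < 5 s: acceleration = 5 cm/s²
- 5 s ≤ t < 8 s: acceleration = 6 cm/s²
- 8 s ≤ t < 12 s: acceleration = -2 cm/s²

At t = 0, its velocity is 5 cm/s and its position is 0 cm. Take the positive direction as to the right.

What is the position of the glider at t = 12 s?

On each constant-a segment, Δv = aΔt and Δx = v₀Δt + ½aΔt²; chain segment to segment.
0–5 s: v starts 5 cm/s; Δx = 5·5 + ½·5·5² = 87.5 cm; v ends 30 cm/s.
5–8 s: v starts 30 cm/s; Δx = 30·3 + ½·6·3² = 117 cm; v ends 48 cm/s.
8–12 s: v starts 48 cm/s; Δx = 48·4 + ½·-2·4² = 176 cm; v ends 40 cm/s.
x(12) = 0 + Σ Δx = 380.5 cm.

380.5 cm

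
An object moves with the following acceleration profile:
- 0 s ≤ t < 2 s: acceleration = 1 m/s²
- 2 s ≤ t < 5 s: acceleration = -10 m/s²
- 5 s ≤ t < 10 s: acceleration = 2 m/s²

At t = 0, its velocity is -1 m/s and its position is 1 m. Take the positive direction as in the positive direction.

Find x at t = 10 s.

-161 m

On each constant-a segment, Δv = aΔt and Δx = v₀Δt + ½aΔt²; chain segment to segment.
0–2 s: v starts -1 m/s; Δx = -1·2 + ½·1·2² = 0 m; v ends 1 m/s.
2–5 s: v starts 1 m/s; Δx = 1·3 + ½·-10·3² = -42 m; v ends -29 m/s.
5–10 s: v starts -29 m/s; Δx = -29·5 + ½·2·5² = -120 m; v ends -19 m/s.
x(10) = 1 + Σ Δx = -161 m.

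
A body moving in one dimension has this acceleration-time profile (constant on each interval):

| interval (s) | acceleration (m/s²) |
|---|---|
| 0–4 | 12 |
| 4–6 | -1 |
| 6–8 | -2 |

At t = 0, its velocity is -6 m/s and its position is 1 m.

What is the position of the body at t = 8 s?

231 m

On each constant-a segment, Δv = aΔt and Δx = v₀Δt + ½aΔt²; chain segment to segment.
0–4 s: v starts -6 m/s; Δx = -6·4 + ½·12·4² = 72 m; v ends 42 m/s.
4–6 s: v starts 42 m/s; Δx = 42·2 + ½·-1·2² = 82 m; v ends 40 m/s.
6–8 s: v starts 40 m/s; Δx = 40·2 + ½·-2·2² = 76 m; v ends 36 m/s.
x(8) = 1 + Σ Δx = 231 m.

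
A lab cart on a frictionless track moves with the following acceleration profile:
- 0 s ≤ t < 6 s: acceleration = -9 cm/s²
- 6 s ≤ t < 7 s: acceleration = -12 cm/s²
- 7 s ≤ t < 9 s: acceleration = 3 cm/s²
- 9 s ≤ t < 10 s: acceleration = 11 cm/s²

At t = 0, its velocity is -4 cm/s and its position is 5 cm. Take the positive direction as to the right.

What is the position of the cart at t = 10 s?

-437.5 cm

On each constant-a segment, Δv = aΔt and Δx = v₀Δt + ½aΔt²; chain segment to segment.
0–6 s: v starts -4 cm/s; Δx = -4·6 + ½·-9·6² = -186 cm; v ends -58 cm/s.
6–7 s: v starts -58 cm/s; Δx = -58·1 + ½·-12·1² = -64 cm; v ends -70 cm/s.
7–9 s: v starts -70 cm/s; Δx = -70·2 + ½·3·2² = -134 cm; v ends -64 cm/s.
9–10 s: v starts -64 cm/s; Δx = -64·1 + ½·11·1² = -58.5 cm; v ends -53 cm/s.
x(10) = 5 + Σ Δx = -437.5 cm.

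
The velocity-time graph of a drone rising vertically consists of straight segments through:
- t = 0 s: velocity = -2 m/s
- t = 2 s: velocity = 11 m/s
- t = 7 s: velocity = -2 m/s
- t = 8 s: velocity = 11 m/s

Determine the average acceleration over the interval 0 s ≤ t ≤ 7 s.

Average acceleration = Δv/Δt = (-2 − -2)/(7 − 0) = 0 m/s².

0 m/s²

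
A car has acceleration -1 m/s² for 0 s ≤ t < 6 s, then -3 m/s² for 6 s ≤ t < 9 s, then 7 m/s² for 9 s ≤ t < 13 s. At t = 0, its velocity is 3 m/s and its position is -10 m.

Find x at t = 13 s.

On each constant-a segment, Δv = aΔt and Δx = v₀Δt + ½aΔt²; chain segment to segment.
0–6 s: v starts 3 m/s; Δx = 3·6 + ½·-1·6² = 0 m; v ends -3 m/s.
6–9 s: v starts -3 m/s; Δx = -3·3 + ½·-3·3² = -22.5 m; v ends -12 m/s.
9–13 s: v starts -12 m/s; Δx = -12·4 + ½·7·4² = 8 m; v ends 16 m/s.
x(13) = -10 + Σ Δx = -24.5 m.

-24.5 m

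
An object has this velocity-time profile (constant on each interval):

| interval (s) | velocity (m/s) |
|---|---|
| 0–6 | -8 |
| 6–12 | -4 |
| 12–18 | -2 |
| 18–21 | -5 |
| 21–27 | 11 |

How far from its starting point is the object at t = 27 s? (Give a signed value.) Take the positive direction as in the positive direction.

Net displacement equals the area under the velocity-time graph (areas below the axis count negative).
0–6 s: -8 × 6 = -48 m
6–12 s: -4 × 6 = -24 m
12–18 s: -2 × 6 = -12 m
18–21 s: -5 × 3 = -15 m
21–27 s: 11 × 6 = 66 m
Net displacement = -33 m

-33 m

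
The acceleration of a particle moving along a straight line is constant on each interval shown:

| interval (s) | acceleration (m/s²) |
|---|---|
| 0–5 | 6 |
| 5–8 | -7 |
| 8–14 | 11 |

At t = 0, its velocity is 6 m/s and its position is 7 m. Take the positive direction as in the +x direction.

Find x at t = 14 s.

On each constant-a segment, Δv = aΔt and Δx = v₀Δt + ½aΔt²; chain segment to segment.
0–5 s: v starts 6 m/s; Δx = 6·5 + ½·6·5² = 105 m; v ends 36 m/s.
5–8 s: v starts 36 m/s; Δx = 36·3 + ½·-7·3² = 76.5 m; v ends 15 m/s.
8–14 s: v starts 15 m/s; Δx = 15·6 + ½·11·6² = 288 m; v ends 81 m/s.
x(14) = 7 + Σ Δx = 476.5 m.

476.5 m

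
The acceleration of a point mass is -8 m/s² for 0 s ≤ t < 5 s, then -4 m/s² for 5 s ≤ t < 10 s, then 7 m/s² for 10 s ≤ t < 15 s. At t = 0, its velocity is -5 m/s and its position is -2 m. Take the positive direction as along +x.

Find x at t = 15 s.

-639.5 m

On each constant-a segment, Δv = aΔt and Δx = v₀Δt + ½aΔt²; chain segment to segment.
0–5 s: v starts -5 m/s; Δx = -5·5 + ½·-8·5² = -125 m; v ends -45 m/s.
5–10 s: v starts -45 m/s; Δx = -45·5 + ½·-4·5² = -275 m; v ends -65 m/s.
10–15 s: v starts -65 m/s; Δx = -65·5 + ½·7·5² = -237.5 m; v ends -30 m/s.
x(15) = -2 + Σ Δx = -639.5 m.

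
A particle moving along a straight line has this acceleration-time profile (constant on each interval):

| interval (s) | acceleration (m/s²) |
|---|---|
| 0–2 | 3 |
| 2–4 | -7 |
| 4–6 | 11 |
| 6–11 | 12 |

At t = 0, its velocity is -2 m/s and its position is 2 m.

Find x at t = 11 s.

On each constant-a segment, Δv = aΔt and Δx = v₀Δt + ½aΔt²; chain segment to segment.
0–2 s: v starts -2 m/s; Δx = -2·2 + ½·3·2² = 2 m; v ends 4 m/s.
2–4 s: v starts 4 m/s; Δx = 4·2 + ½·-7·2² = -6 m; v ends -10 m/s.
4–6 s: v starts -10 m/s; Δx = -10·2 + ½·11·2² = 2 m; v ends 12 m/s.
6–11 s: v starts 12 m/s; Δx = 12·5 + ½·12·5² = 210 m; v ends 72 m/s.
x(11) = 2 + Σ Δx = 210 m.

210 m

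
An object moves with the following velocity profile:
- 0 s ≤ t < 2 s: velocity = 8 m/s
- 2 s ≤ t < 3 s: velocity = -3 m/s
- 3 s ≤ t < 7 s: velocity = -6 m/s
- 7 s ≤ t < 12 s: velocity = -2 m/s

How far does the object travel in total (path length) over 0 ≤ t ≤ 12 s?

53 m

Distance (not displacement) is the total path length: add the absolute areas under v-t.
0–2 s: |8| × 2 = 16 m
2–3 s: |-3| × 1 = 3 m
3–7 s: |-6| × 4 = 24 m
7–12 s: |-2| × 5 = 10 m
Total distance = 53 m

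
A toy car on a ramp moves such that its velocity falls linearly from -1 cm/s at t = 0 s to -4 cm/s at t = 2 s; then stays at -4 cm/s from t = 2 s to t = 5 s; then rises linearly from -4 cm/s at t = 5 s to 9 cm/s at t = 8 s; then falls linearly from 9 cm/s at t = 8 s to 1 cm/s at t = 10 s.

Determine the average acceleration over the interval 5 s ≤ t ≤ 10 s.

Average acceleration = Δv/Δt = (1 − -4)/(10 − 5) = 1 cm/s².

1 cm/s²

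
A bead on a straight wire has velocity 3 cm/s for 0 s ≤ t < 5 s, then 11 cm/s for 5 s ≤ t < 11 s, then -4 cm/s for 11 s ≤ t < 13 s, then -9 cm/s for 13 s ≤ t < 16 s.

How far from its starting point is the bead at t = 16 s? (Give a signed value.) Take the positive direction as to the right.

46 cm

Net displacement equals the area under the velocity-time graph (areas below the axis count negative).
0–5 s: 3 × 5 = 15 cm
5–11 s: 11 × 6 = 66 cm
11–13 s: -4 × 2 = -8 cm
13–16 s: -9 × 3 = -27 cm
Net displacement = 46 cm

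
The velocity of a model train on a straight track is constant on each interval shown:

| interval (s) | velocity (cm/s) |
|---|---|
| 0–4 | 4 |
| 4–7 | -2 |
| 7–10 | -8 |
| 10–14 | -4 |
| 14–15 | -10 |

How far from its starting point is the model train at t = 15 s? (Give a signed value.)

-40 cm

Net displacement equals the area under the velocity-time graph (areas below the axis count negative).
0–4 s: 4 × 4 = 16 cm
4–7 s: -2 × 3 = -6 cm
7–10 s: -8 × 3 = -24 cm
10–14 s: -4 × 4 = -16 cm
14–15 s: -10 × 1 = -10 cm
Net displacement = -40 cm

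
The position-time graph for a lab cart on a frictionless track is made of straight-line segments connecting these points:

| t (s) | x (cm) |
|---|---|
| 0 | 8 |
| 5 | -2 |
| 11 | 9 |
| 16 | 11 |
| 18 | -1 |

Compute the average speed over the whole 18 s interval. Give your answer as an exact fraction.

35/18 cm/s

Average speed = (total path length)/(elapsed time); on a piecewise-linear x-t graph the path length is Σ|Δx|.
0–5 s: |Δx| = |-2 − 8| = 10 cm
5–11 s: |Δx| = |9 − -2| = 11 cm
11–16 s: |Δx| = |11 − 9| = 2 cm
16–18 s: |Δx| = |-1 − 11| = 12 cm
Total path = 35 cm; average speed = 35/18 = 35/18 cm/s.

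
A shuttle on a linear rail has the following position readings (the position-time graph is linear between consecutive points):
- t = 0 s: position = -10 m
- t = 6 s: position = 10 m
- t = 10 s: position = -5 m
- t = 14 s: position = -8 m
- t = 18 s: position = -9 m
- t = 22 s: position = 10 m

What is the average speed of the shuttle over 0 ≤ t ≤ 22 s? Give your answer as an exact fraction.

29/11 m/s

Average speed = (total path length)/(elapsed time); on a piecewise-linear x-t graph the path length is Σ|Δx|.
0–6 s: |Δx| = |10 − -10| = 20 m
6–10 s: |Δx| = |-5 − 10| = 15 m
10–14 s: |Δx| = |-8 − -5| = 3 m
14–18 s: |Δx| = |-9 − -8| = 1 m
18–22 s: |Δx| = |10 − -9| = 19 m
Total path = 58 m; average speed = 58/22 = 29/11 m/s.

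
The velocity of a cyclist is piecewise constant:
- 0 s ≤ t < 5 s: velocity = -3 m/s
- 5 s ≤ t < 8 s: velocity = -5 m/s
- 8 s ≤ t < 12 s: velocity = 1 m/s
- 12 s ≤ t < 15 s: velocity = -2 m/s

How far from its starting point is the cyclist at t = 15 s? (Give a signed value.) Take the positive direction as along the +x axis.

-32 m

Net displacement equals the area under the velocity-time graph (areas below the axis count negative).
0–5 s: -3 × 5 = -15 m
5–8 s: -5 × 3 = -15 m
8–12 s: 1 × 4 = 4 m
12–15 s: -2 × 3 = -6 m
Net displacement = -32 m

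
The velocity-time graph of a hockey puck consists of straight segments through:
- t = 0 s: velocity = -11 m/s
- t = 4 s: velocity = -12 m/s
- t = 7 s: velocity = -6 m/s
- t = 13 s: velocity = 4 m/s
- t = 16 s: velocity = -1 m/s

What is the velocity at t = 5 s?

On 4–7 s the graph is linear from -12 to -6 m/s: v(5) = -12 + (-6 − -12)·(5 − 4)/(7 − 4) = -10 m/s.

-10 m/s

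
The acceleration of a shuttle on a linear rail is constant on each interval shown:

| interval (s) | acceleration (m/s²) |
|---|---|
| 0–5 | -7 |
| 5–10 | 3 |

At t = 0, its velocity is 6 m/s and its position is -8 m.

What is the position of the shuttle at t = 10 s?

-173 m

On each constant-a segment, Δv = aΔt and Δx = v₀Δt + ½aΔt²; chain segment to segment.
0–5 s: v starts 6 m/s; Δx = 6·5 + ½·-7·5² = -57.5 m; v ends -29 m/s.
5–10 s: v starts -29 m/s; Δx = -29·5 + ½·3·5² = -107.5 m; v ends -14 m/s.
x(10) = -8 + Σ Δx = -173 m.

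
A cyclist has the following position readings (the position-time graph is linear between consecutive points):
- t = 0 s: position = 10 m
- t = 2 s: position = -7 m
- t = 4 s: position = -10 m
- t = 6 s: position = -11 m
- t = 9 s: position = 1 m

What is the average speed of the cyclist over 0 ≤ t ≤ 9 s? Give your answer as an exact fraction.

11/3 m/s

Average speed = (total path length)/(elapsed time); on a piecewise-linear x-t graph the path length is Σ|Δx|.
0–2 s: |Δx| = |-7 − 10| = 17 m
2–4 s: |Δx| = |-10 − -7| = 3 m
4–6 s: |Δx| = |-11 − -10| = 1 m
6–9 s: |Δx| = |1 − -11| = 12 m
Total path = 33 m; average speed = 33/9 = 11/3 m/s.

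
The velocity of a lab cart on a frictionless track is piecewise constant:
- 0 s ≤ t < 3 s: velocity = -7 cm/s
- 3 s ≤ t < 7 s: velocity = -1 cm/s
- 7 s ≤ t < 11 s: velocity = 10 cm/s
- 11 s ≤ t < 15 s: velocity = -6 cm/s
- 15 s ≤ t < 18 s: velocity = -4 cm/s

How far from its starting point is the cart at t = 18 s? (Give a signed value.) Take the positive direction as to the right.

-21 cm

Displacement is the signed area under the v-t curve.
0–3 s: -7 × 3 = -21 cm
3–7 s: -1 × 4 = -4 cm
7–11 s: 10 × 4 = 40 cm
11–15 s: -6 × 4 = -24 cm
15–18 s: -4 × 3 = -12 cm
Net displacement = -21 cm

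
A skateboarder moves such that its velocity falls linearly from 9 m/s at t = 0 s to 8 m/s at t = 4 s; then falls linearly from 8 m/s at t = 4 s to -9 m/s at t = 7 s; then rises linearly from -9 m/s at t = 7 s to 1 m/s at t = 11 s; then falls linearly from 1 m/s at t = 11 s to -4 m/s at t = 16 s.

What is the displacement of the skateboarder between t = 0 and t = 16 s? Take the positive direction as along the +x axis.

9 m

Displacement is the signed area under the v-t curve.
0–4 s: ½(9 + 8)(4) = 34 m
4–7 s: ½(8 + -9)(3) = -1.5 m
7–11 s: ½(-9 + 1)(4) = -16 m
11–16 s: ½(1 + -4)(5) = -7.5 m
Net displacement = 9 m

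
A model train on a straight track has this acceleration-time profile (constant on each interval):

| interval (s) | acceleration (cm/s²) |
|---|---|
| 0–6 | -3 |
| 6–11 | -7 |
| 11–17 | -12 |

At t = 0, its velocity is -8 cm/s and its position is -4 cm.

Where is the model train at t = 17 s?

-905.5 cm

On each constant-a segment, Δv = aΔt and Δx = v₀Δt + ½aΔt²; chain segment to segment.
0–6 s: v starts -8 cm/s; Δx = -8·6 + ½·-3·6² = -102 cm; v ends -26 cm/s.
6–11 s: v starts -26 cm/s; Δx = -26·5 + ½·-7·5² = -217.5 cm; v ends -61 cm/s.
11–17 s: v starts -61 cm/s; Δx = -61·6 + ½·-12·6² = -582 cm; v ends -133 cm/s.
x(17) = -4 + Σ Δx = -905.5 cm.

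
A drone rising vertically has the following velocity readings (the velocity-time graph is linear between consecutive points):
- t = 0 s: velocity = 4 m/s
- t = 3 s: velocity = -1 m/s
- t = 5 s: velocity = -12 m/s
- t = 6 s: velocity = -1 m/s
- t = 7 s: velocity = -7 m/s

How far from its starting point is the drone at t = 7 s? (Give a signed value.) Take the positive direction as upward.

Displacement is the signed area under the v-t curve.
0–3 s: ½(4 + -1)(3) = 4.5 m
3–5 s: ½(-1 + -12)(2) = -13 m
5–6 s: ½(-12 + -1)(1) = -6.5 m
6–7 s: ½(-1 + -7)(1) = -4 m
Net displacement = -19 m

-19 m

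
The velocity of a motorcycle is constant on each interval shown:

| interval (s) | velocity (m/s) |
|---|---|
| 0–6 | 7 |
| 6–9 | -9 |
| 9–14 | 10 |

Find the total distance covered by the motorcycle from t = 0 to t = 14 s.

119 m

Distance (not displacement) is the total path length: add the absolute areas under v-t.
0–6 s: |7| × 6 = 42 m
6–9 s: |-9| × 3 = 27 m
9–14 s: |10| × 5 = 50 m
Total distance = 119 m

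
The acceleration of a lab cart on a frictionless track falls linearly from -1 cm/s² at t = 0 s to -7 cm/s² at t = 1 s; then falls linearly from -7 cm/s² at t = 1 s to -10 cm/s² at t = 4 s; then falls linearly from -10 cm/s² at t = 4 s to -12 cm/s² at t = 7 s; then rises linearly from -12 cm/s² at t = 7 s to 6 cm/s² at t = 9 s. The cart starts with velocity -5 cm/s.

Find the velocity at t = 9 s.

Δv equals the area under the a-t graph; then v = v₀ + Δv.
0–1 s: ½(-1 + -7)(1) = -4 cm/s
1–4 s: ½(-7 + -10)(3) = -25.5 cm/s
4–7 s: ½(-10 + -12)(3) = -33 cm/s
7–9 s: ½(-12 + 6)(2) = -6 cm/s
Δv = -68.5 cm/s, so v(9) = -5 + (-68.5) = -73.5 cm/s.

-73.5 cm/s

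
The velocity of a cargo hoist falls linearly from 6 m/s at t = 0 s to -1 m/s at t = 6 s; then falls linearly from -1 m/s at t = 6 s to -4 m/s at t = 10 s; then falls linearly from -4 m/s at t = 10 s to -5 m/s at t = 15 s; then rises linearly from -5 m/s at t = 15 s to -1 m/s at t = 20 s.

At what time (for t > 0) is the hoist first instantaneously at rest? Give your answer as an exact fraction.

v changes sign on 0–6 s (from 6 to -1); the graph is linear there, so v = 0 at t = 0 + (-6)·(6 − 0)/(-1 − 6) = 36/7 s.

t = 36/7 s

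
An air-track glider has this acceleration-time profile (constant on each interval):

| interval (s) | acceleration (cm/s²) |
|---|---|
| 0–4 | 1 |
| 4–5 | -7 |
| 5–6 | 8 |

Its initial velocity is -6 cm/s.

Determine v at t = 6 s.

Δv equals the area under the a-t graph; then v = v₀ + Δv.
0–4 s: 1 × 4 = 4 cm/s
4–5 s: -7 × 1 = -7 cm/s
5–6 s: 8 × 1 = 8 cm/s
Δv = 5 cm/s, so v(6) = -6 + (5) = -1 cm/s.

-1 cm/s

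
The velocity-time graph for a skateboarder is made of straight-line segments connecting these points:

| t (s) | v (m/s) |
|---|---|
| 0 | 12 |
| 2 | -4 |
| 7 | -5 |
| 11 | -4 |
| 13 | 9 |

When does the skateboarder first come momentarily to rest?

t = 1.5 s

v changes sign on 0–2 s (from 12 to -4); the graph is linear there, so v = 0 at t = 0 + (-12)·(2 − 0)/(-4 − 12) = 1.5 s.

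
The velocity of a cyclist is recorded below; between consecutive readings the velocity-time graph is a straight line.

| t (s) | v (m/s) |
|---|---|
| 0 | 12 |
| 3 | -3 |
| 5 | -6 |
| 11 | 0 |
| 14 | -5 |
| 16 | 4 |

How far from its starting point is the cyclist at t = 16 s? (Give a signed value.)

-22 m

Displacement is the signed area under the v-t curve.
0–3 s: ½(12 + -3)(3) = 13.5 m
3–5 s: ½(-3 + -6)(2) = -9 m
5–11 s: ½(-6 + 0)(6) = -18 m
11–14 s: ½(0 + -5)(3) = -7.5 m
14–16 s: ½(-5 + 4)(2) = -1 m
Net displacement = -22 m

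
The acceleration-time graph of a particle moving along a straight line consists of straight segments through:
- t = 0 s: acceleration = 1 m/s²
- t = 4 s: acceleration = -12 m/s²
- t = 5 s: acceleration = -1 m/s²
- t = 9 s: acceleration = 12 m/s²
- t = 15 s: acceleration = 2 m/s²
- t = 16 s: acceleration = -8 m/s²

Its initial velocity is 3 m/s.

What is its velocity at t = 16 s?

Δv equals the area under the a-t graph; then v = v₀ + Δv.
0–4 s: ½(1 + -12)(4) = -22 m/s
4–5 s: ½(-12 + -1)(1) = -6.5 m/s
5–9 s: ½(-1 + 12)(4) = 22 m/s
9–15 s: ½(12 + 2)(6) = 42 m/s
15–16 s: ½(2 + -8)(1) = -3 m/s
Δv = 32.5 m/s, so v(16) = 3 + (32.5) = 35.5 m/s.

35.5 m/s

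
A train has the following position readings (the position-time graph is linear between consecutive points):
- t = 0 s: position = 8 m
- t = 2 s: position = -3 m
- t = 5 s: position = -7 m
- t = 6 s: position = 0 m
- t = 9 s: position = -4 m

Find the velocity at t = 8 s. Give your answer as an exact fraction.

-4/3 m/s

Velocity is the slope of the x-t graph on 6–9 s: (-4 − 0)/(9 − 6) = -4/3 m/s.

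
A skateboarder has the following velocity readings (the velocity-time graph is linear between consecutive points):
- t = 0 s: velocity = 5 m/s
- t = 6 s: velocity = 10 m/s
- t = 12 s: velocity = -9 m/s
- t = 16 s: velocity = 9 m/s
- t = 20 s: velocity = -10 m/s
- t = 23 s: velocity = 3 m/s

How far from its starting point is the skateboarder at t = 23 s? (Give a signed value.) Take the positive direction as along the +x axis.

35.5 m

Displacement is the signed area under the v-t curve.
0–6 s: ½(5 + 10)(6) = 45 m
6–12 s: ½(10 + -9)(6) = 3 m
12–16 s: ½(-9 + 9)(4) = 0 m
16–20 s: ½(9 + -10)(4) = -2 m
20–23 s: ½(-10 + 3)(3) = -10.5 m
Net displacement = 35.5 m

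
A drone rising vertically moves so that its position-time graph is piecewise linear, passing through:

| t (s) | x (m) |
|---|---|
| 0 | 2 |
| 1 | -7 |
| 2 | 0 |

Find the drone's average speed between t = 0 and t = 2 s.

8 m/s

Average speed = (total path length)/(elapsed time); on a piecewise-linear x-t graph the path length is Σ|Δx|.
0–1 s: |Δx| = |-7 − 2| = 9 m
1–2 s: |Δx| = |0 − -7| = 7 m
Total path = 16 m; average speed = 16/2 = 8 m/s.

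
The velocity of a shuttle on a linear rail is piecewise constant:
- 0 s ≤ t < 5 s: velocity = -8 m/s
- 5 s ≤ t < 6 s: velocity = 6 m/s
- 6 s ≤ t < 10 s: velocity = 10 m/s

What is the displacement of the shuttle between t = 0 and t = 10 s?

6 m

Net displacement equals the area under the velocity-time graph (areas below the axis count negative).
0–5 s: -8 × 5 = -40 m
5–6 s: 6 × 1 = 6 m
6–10 s: 10 × 4 = 40 m
Net displacement = 6 m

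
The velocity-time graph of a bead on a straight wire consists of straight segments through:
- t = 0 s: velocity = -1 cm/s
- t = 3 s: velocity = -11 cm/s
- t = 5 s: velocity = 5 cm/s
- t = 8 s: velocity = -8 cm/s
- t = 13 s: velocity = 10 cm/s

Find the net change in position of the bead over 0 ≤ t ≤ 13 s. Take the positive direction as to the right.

Net displacement equals the area under the velocity-time graph (areas below the axis count negative).
0–3 s: ½(-1 + -11)(3) = -18 cm
3–5 s: ½(-11 + 5)(2) = -6 cm
5–8 s: ½(5 + -8)(3) = -4.5 cm
8–13 s: ½(-8 + 10)(5) = 5 cm
Net displacement = -23.5 cm

-23.5 cm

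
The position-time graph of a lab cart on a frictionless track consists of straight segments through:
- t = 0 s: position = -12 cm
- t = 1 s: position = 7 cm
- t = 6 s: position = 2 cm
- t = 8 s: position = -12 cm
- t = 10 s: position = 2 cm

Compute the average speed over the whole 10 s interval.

5.2 cm/s

Average speed = (total path length)/(elapsed time); on a piecewise-linear x-t graph the path length is Σ|Δx|.
0–1 s: |Δx| = |7 − -12| = 19 cm
1–6 s: |Δx| = |2 − 7| = 5 cm
6–8 s: |Δx| = |-12 − 2| = 14 cm
8–10 s: |Δx| = |2 − -12| = 14 cm
Total path = 52 cm; average speed = 52/10 = 5.2 cm/s.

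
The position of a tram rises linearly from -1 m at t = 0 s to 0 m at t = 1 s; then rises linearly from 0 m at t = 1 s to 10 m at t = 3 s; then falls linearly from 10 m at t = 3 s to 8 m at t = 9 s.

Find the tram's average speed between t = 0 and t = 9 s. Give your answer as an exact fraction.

Average speed = (total path length)/(elapsed time); on a piecewise-linear x-t graph the path length is Σ|Δx|.
0–1 s: |Δx| = |0 − -1| = 1 m
1–3 s: |Δx| = |10 − 0| = 10 m
3–9 s: |Δx| = |8 − 10| = 2 m
Total path = 13 m; average speed = 13/9 = 13/9 m/s.

13/9 m/s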